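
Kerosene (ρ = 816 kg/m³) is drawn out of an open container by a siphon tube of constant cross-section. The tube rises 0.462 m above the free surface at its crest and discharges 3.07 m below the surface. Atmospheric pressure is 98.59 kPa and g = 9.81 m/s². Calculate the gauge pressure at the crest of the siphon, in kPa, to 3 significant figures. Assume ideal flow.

The outlet speed comes from Torricelli: v = √(2g·3.07) = 7.76 m/s.
Continuity keeps v the same throughout the tube; from surface to crest, P_atm + 0 = P_top + ½ρv² + ρg·h_top.
P_top = 98590 − ½·816·7.76² − 816·9.81·0.462 = 70300 Pa. So P_gauge = P_top − P_atm = -28300 Pa.

P_gauge ≈ -28.3 kPa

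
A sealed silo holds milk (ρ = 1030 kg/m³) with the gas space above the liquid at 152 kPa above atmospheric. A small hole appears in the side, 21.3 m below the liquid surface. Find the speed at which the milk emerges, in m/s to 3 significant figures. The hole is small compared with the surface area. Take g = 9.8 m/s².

Take point 1 at the surface (v₁ ≈ 0) and point 2 at the hole (at atmospheric pressure). Bernoulli: P₁ + ρg h = P_atm + ½ρv₂².
With P₁ − P_atm = 152000 Pa, v₂ = √(2gh + 2ΔP/ρ) = √(2·9.8·21.3 + 2·152000/1030) = 26.7 m/s.

v ≈ 26.7 m/s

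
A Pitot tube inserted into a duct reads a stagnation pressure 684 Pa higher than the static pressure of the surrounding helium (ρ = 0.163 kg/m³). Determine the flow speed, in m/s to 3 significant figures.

v ≈ 91.6 m/s

Bernoulli between the free stream and the stagnation point: ½ρv² = P_stag − P_static.
v = √(2ΔP/ρ) = √(2·684/0.163) = 91.6 m/s.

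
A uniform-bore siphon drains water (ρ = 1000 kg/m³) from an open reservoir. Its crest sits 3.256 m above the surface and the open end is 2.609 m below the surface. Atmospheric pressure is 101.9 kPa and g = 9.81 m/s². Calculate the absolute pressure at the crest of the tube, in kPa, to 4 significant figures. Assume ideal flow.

P_top ≈ 44.36 kPa

Bernoulli surface→outlet gives ½v² = g·h_out, so v = √(2·9.81·2.609) = 7.155 m/s.
The bore is uniform, so the speed at the crest is the same v. Bernoulli surface→crest: P_atm = P_top + ½ρv² + ρg·h_top.
P_top = 101900 − ½·1000·7.155² − 1000·9.81·3.256 = 44360 Pa.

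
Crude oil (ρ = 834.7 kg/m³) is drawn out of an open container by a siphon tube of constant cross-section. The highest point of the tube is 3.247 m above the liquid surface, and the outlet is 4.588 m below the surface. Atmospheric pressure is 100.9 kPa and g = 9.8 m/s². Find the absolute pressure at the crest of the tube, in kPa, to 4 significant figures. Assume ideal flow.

P_top = 36.81 kPa

From the surface to the outlet (both open to atmosphere, surface at rest): v = √(2g·h_out) = √(2·9.8·4.588) = 9.483 m/s.
With constant cross-section the crest speed equals v; applying Bernoulli from the surface up to the crest, P_top = P_atm − ½ρv² − ρg·h_top.
P_top = 100900 − ½·834.7·9.483² − 834.7·9.8·3.247 = 36810 Pa.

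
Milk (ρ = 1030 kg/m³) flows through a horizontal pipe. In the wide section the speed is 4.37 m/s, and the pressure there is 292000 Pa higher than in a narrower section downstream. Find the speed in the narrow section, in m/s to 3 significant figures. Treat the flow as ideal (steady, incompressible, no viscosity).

v₂ ≈ 24.2 m/s

Along the level pipe P + ½ρv² is conserved, hence v₂² = v₁² + 2(P₁ − P₂)/ρ.
v₂ = √(4.37² + 2·292000/1030) = √(19.1 + 567) = 24.2 m/s.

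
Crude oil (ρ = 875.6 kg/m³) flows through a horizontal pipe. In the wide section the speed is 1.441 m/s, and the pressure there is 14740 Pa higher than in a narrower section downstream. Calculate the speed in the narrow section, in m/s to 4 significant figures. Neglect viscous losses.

v₂ ≈ 5.979 m/s

With h₁ = h₂, rearranging Bernoulli gives v₂ = √(v₁² + 2ΔP/ρ).
v₂ = √(1.441² + 2·14740/875.6) = √(2.076 + 33.67) = 5.979 m/s.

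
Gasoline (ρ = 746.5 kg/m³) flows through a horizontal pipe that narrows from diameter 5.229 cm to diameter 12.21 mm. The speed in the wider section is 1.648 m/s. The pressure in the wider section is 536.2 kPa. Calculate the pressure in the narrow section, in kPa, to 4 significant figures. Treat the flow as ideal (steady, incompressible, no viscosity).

Mass conservation (A₁v₁ = A₂v₂) gives v₂ = 1.648 × 21.47/1.171 = 30.22 m/s.
Bernoulli (h₁ = h₂): P₁ − P₂ = ½ρ(v₂² − v₁²).
P₂ = P₁ − ½ρ(v₂² − v₁²) = 536200 − ½·746.5·(30.22² − 1.648²) = 536200 − 340000 = 196200 Pa.

196.2 kPa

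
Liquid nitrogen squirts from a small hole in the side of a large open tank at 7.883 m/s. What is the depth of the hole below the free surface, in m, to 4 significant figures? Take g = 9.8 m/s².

Torricelli: v = √(2gh), so h = v²/(2g).
h = 7.883²/(2·9.8) = 62.14/19.60 = 3.170 m.

h ≈ 3.170 m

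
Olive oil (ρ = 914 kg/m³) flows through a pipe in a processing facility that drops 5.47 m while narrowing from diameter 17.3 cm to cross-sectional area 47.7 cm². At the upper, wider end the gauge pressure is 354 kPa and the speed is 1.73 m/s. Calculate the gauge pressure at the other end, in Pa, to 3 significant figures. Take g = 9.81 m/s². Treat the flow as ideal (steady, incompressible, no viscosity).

Mass conservation (A₁v₁ = A₂v₂) gives v₂ = 1.73 × 235/47.7 = 8.53 m/s.
Applying Bernoulli between the two ends and solving for P₂: P₂ = P₁ + ½ρ(v₁² − v₂²) − ρgΔh.
P₂ = 354000 + ½·914·(1.73² − 8.53²) − 914·9.81·(−5.47) = 354000 + (-31800) − (-49000) = 371000 Pa.

P₂ ≈ 371000 Pa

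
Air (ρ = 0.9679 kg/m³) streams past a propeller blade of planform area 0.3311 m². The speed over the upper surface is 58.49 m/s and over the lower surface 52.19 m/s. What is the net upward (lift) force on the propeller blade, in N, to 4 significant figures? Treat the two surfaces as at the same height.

F ≈ 111.7 N

The faster flow above has the lower pressure; Bernoulli (same height) gives ΔP = ½ρ(v_up² − v_low²).
ΔP = ½·0.9679·(58.49² − 52.19²) = 337.5 Pa.
Lift = ΔP · A = 337.5 × 0.3311 = 111.7 N.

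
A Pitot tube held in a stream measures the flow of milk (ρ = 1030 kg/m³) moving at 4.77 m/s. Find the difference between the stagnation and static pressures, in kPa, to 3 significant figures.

At the stagnation point the flow is brought to rest, so Bernoulli gives P_stag − P_static = ½ρv².
ΔP = ½·1030·4.77² = 11700 Pa.

ΔP ≈ 11.7 kPa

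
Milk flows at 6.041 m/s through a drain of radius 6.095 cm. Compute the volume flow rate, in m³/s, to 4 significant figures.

Q = A·v = 0.01167 m² × 6.041 m/s = 0.07050 m³/s.

Q ≈ 0.07050 m³/s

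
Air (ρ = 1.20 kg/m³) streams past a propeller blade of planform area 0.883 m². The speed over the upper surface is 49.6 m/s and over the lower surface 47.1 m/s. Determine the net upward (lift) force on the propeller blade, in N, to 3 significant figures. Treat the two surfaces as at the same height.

128 N

From P + ½ρv² = const at equal height, P_low − P_up = ½ρ(v_up² − v_low²).
ΔP = ½·1.20·(49.6² − 47.1²) = 145 Pa.
Lift = ΔP · A = 145 × 0.883 = 128 N.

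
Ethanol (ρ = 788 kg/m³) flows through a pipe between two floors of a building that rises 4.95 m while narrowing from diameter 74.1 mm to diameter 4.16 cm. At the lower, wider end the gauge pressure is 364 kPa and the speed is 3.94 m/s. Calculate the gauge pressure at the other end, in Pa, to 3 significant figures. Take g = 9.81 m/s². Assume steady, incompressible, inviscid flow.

270000 Pa

The volume flow rate is constant, so v₂ = (A₁/A₂)v₁ = (43.1/13.6)·3.94 = 12.5 m/s.
Applying Bernoulli between the two ends and solving for P₂: P₂ = P₁ + ½ρ(v₁² − v₂²) − ρgΔh.
P₂ = 364000 + ½·788·(3.94² − 12.5²) − 788·9.81·(+4.95) = 364000 + (-55500) − (38300) = 270000 Pa.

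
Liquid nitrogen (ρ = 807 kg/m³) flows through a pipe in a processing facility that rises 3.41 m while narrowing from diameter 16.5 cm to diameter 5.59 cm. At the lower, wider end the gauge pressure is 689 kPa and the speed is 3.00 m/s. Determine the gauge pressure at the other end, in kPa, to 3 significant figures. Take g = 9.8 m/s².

P₂ ≈ 390 kPa

The volume flow rate is constant, so v₂ = (A₁/A₂)v₁ = (214/24.5)·3.00 = 26.1 m/s.
Energy conservation along the streamline gives P₂ = P₁ − ½ρ(v₂² − v₁²) − ρg(h₂ − h₁).
P₂ = 689000 + ½·807·(3.00² − 26.1²) − 807·9.8·(+3.41) = 689000 + (-272000) − (27000) = 390000 Pa.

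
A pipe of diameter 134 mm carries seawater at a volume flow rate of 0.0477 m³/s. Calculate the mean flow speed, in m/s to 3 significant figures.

Q = 0.0477 m³/s = 0.0477 m³/s.
v = Q/A = 0.0477 / 0.0141 = 3.38 m/s.

v = 3.38 m/s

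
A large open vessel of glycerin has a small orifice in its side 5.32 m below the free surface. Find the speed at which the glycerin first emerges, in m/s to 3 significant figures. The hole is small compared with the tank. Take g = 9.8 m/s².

v = 10.2 m/s

Torricelli's result v = √(2gh) gives v = √(2·9.8·5.32) = 10.2 m/s.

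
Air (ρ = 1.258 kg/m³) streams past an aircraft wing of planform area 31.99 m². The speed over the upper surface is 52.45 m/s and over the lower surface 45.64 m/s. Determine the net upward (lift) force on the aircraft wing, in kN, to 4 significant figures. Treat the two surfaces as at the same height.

13.44 kN

The faster flow above has the lower pressure; Bernoulli (same height) gives ΔP = ½ρ(v_up² − v_low²).
ΔP = ½·1.258·(52.45² − 45.64²) = 420.2 Pa.
Lift = ΔP · A = 420.2 × 31.99 = 13440 N.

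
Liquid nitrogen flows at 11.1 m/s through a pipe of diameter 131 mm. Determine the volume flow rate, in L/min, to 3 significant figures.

Q ≈ 8980 L/min

Q = A·v = 0.0135 m² × 11.1 m/s = 0.150 m³/s.
Converting: 0.150 m³/s × 60000 = 8980 L/min.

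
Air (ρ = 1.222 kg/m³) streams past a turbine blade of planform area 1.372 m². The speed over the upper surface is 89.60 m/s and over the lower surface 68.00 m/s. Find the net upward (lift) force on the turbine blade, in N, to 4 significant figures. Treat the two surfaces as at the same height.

With equal heights on the two surfaces, Bernoulli gives P_lower − P_upper = ½ρ(v_upper² − v_lower²).
ΔP = ½·1.222·(89.60² − 68.00²) = 2080 Pa.
Lift = ΔP · A = 2080 × 1.372 = 2854 N.

F ≈ 2854 N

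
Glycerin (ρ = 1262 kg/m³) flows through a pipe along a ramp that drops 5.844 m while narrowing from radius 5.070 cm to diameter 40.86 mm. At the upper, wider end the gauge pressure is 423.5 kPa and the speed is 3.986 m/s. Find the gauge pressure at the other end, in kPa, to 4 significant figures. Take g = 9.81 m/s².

Mass conservation (A₁v₁ = A₂v₂) gives v₂ = 3.986 × 80.75/13.11 = 24.55 m/s.
Applying Bernoulli between the two ends and solving for P₂: P₂ = P₁ + ½ρ(v₁² − v₂²) − ρgΔh.
P₂ = 423500 + ½·1262·(3.986² − 24.55²) − 1262·9.81·(−5.844) = 423500 + (-370200) − (-72350) = 125600 Pa.

125.6 kPa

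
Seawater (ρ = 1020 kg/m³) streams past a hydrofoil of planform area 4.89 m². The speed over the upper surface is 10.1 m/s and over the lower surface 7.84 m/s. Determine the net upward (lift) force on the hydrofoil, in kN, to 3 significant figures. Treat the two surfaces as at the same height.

From P + ½ρv² = const at equal height, P_low − P_up = ½ρ(v_up² − v_low²).
ΔP = ½·1020·(10.1² − 7.84²) = 20700 Pa.
Lift = ΔP · A = 20700 × 4.89 = 101000 N.

F ≈ 101 kN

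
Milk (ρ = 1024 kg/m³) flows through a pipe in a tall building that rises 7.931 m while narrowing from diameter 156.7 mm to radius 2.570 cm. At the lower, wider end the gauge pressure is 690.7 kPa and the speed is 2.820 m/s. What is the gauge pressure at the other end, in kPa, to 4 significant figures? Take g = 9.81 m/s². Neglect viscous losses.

263.4 kPa

The volume flow rate is constant, so v₂ = (A₁/A₂)v₁ = (192.9/20.75)·2.820 = 26.21 m/s.
Bernoulli: P₁ + ½ρv₁² + ρg h₁ = P₂ + ½ρv₂² + ρg h₂, so P₂ = P₁ + ½ρ(v₁² − v₂²) − ρg(h₂ − h₁).
P₂ = 690700 + ½·1024·(2.820² − 26.21²) − 1024·9.81·(+7.931) = 690700 + (-347600) − (79670) = 263400 Pa.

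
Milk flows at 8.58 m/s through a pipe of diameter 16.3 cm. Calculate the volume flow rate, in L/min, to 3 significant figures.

Q = 10700 L/min

Q = A·v = 0.0209 m² × 8.58 m/s = 0.179 m³/s.
Converting: 0.179 m³/s × 60000 = 10700 L/min.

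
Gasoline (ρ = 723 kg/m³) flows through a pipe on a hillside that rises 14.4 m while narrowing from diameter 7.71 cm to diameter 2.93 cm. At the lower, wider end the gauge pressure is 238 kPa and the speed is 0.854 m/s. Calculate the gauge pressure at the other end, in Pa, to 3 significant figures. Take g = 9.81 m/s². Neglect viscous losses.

The volume flow rate is constant, so v₂ = (A₁/A₂)v₁ = (46.7/6.74)·0.854 = 5.91 m/s.
Applying Bernoulli between the two ends and solving for P₂: P₂ = P₁ + ½ρ(v₁² − v₂²) − ρgΔh.
P₂ = 238000 + ½·723·(0.854² − 5.91²) − 723·9.81·(+14.4) = 238000 + (-12400) − (102000) = 123000 Pa.

123000 Pa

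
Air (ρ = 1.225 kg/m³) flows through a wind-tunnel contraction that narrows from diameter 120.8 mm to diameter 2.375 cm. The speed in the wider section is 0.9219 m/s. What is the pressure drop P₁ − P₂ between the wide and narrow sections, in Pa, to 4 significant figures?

Continuity gives A₁v₁ = A₂v₂, so v₂ = (114.6 cm²)/(4.430 cm²) × 0.9219 m/s = 23.85 m/s.
Along the horizontal streamline, P + ½ρv² is constant.
P₁ − P₂ = ½·1.225·(23.85² − 0.9219²) = ½·1.225·568.0 = 347.9 Pa.

ΔP ≈ 347.9 Pa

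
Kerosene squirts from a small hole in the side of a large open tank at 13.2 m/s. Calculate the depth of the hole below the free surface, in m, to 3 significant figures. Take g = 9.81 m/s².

h = 8.88 m

Torricelli: v = √(2gh), so h = v²/(2g).
h = 13.2²/(2·9.81) = 174/19.62 = 8.88 m.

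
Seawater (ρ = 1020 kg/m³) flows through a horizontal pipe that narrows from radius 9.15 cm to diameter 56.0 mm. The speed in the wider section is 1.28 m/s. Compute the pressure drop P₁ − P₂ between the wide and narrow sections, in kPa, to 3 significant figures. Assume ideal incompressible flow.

By continuity, v₂ = v₁·A₁/A₂ = 1.28·(263/24.6) = 13.7 m/s.
With no height change, Bernoulli's equation is P₁ + ½ρv₁² = P₂ + ½ρv₂².
P₁ − P₂ = ½·1020·(13.7² − 1.28²) = ½·1020·185 = 94500 Pa.

ΔP ≈ 94.5 kPa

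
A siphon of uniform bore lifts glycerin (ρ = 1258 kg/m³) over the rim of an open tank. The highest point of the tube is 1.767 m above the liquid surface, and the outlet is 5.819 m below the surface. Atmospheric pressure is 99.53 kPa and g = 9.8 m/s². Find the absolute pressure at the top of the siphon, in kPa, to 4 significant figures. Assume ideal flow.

From the surface to the outlet (both open to atmosphere, surface at rest): v = √(2g·h_out) = √(2·9.8·5.819) = 10.68 m/s.
Continuity keeps v the same throughout the tube; from surface to crest, P_atm + 0 = P_top + ½ρv² + ρg·h_top.
P_top = 99530 − ½·1258·10.68² − 1258·9.8·1.767 = 6007 Pa.

6.007 kPa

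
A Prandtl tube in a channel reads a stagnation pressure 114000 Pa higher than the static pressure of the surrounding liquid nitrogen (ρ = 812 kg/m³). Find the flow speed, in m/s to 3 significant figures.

The dynamic pressure equals the rise in static pressure at the stagnation point: ΔP = ½ρv².
v = √(2ΔP/ρ) = √(2·114000/812) = 16.8 m/s.

v ≈ 16.8 m/s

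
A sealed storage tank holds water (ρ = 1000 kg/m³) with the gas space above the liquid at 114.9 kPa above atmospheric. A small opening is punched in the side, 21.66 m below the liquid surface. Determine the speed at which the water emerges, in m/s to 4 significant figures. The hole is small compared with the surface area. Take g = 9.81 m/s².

25.59 m/s

Take point 1 at the surface (v₁ ≈ 0) and point 2 at the hole (at atmospheric pressure). Bernoulli: P₁ + ρg h = P_atm + ½ρv₂².
With P₁ − P_atm = 114900 Pa, v₂ = √(2gh + 2ΔP/ρ) = √(2·9.81·21.66 + 2·114900/1000) = 25.59 m/s.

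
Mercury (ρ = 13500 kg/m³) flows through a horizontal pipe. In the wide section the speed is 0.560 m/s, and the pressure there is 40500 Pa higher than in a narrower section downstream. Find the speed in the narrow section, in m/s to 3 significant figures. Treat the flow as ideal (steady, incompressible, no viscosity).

2.51 m/s

With h₁ = h₂, rearranging Bernoulli gives v₂ = √(v₁² + 2ΔP/ρ).
v₂ = √(0.560² + 2·40500/13500) = √(0.314 + 6.00) = 2.51 m/s.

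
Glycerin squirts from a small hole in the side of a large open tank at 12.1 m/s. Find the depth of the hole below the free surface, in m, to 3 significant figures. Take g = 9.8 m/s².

h ≈ 7.47 m

For a small hole in a large open tank, ½v² = gh, giving h = v²/(2g).
h = 12.1²/(2·9.8) = 146/19.60 = 7.47 m.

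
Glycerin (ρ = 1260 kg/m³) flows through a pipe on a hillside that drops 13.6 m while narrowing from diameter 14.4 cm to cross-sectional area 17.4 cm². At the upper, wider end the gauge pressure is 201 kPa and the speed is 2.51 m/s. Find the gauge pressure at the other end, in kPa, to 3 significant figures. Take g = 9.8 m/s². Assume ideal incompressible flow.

P₂ = 25.2 kPa

The volume flow rate is constant, so v₂ = (A₁/A₂)v₁ = (163/17.4)·2.51 = 23.5 m/s.
Applying Bernoulli between the two ends and solving for P₂: P₂ = P₁ + ½ρ(v₁² − v₂²) − ρgΔh.
P₂ = 201000 + ½·1260·(2.51² − 23.5²) − 1260·9.8·(−13.6) = 201000 + (-344000) − (-168000) = 25200 Pa.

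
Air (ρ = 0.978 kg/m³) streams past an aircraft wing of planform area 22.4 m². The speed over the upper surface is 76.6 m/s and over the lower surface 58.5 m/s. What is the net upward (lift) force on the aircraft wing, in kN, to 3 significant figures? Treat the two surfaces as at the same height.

The faster flow above has the lower pressure; Bernoulli (same height) gives ΔP = ½ρ(v_up² − v_low²).
ΔP = ½·0.978·(76.6² − 58.5²) = 1200 Pa.
Lift = ΔP · A = 1200 × 22.4 = 26800 N.

F ≈ 26.8 kN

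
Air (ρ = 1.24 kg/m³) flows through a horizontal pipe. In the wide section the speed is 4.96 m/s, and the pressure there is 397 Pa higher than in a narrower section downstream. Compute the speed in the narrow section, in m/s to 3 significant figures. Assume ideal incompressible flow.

v₂ ≈ 25.8 m/s

With h₁ = h₂, rearranging Bernoulli gives v₂ = √(v₁² + 2ΔP/ρ).
v₂ = √(4.96² + 2·397/1.24) = √(24.6 + 640) = 25.8 m/s.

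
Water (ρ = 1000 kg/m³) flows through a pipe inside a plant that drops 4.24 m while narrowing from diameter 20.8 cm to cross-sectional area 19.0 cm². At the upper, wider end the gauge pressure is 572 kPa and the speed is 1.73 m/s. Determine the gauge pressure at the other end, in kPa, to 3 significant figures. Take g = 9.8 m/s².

136 kPa

Mass conservation (A₁v₁ = A₂v₂) gives v₂ = 1.73 × 340/19.0 = 30.9 m/s.
Applying Bernoulli between the two ends and solving for P₂: P₂ = P₁ + ½ρ(v₁² − v₂²) − ρgΔh.
P₂ = 572000 + ½·1000·(1.73² − 30.9²) − 1000·9.8·(−4.24) = 572000 + (-477000) − (-41600) = 136000 Pa.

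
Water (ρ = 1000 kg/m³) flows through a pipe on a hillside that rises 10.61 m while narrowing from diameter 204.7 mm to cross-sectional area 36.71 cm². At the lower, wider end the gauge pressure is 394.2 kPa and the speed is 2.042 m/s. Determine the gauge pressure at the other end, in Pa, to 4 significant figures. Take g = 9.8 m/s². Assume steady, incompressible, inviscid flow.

P₂ ≈ 124700 Pa

By continuity, v₂ = v₁·A₁/A₂ = 2.042·(329.1/36.71) = 18.31 m/s.
Applying Bernoulli between the two ends and solving for P₂: P₂ = P₁ + ½ρ(v₁² − v₂²) − ρgΔh.
P₂ = 394200 + ½·1000·(2.042² − 18.31²) − 1000·9.8·(+10.61) = 394200 + (-165500) − (104000) = 124700 Pa.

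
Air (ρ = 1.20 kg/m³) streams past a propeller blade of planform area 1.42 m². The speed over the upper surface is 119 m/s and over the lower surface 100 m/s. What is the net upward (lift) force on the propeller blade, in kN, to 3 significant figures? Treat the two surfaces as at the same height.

F = 3.55 kN

The faster flow above has the lower pressure; Bernoulli (same height) gives ΔP = ½ρ(v_up² − v_low²).
ΔP = ½·1.20·(119² − 100²) = 2500 Pa.
Lift = ΔP · A = 2500 × 1.42 = 3550 N.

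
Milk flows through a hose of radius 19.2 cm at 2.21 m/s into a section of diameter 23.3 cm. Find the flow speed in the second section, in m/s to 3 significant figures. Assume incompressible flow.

The volume flow rate is constant, so v₂ = (A₁/A₂)v₁ = (1160/426)·2.21 = 6.00 m/s.

v₂ ≈ 6.00 m/s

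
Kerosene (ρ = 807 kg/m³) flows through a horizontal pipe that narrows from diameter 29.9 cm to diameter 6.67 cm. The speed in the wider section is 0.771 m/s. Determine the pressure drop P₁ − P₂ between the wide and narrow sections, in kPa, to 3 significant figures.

Mass conservation (A₁v₁ = A₂v₂) gives v₂ = 0.771 × 702/34.9 = 15.5 m/s.
Along the horizontal streamline, P + ½ρv² is constant.
P₁ − P₂ = ½·807·(15.5² − 0.771²) = ½·807·239 = 96600 Pa.

ΔP ≈ 96.6 kPa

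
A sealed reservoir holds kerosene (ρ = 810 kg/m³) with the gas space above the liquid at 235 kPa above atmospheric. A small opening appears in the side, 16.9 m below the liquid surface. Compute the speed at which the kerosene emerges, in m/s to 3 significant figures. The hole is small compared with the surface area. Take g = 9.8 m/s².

Take point 1 at the surface (v₁ ≈ 0) and point 2 at the hole (at atmospheric pressure). Bernoulli: P₁ + ρg h = P_atm + ½ρv₂².
With P₁ − P_atm = 235000 Pa, v₂ = √(2gh + 2ΔP/ρ) = √(2·9.8·16.9 + 2·235000/810) = 30.2 m/s.

v ≈ 30.2 m/s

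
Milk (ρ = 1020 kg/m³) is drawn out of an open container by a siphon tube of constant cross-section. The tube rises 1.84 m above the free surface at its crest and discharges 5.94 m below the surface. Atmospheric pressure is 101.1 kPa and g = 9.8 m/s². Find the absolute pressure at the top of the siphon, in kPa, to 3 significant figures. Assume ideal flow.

P_top ≈ 23.3 kPa

From the surface to the outlet (both open to atmosphere, surface at rest): v = √(2g·h_out) = √(2·9.8·5.94) = 10.8 m/s.
With constant cross-section the crest speed equals v; applying Bernoulli from the surface up to the crest, P_top = P_atm − ½ρv² − ρg·h_top.
P_top = 101100 − ½·1020·10.8² − 1020·9.8·1.84 = 23300 Pa.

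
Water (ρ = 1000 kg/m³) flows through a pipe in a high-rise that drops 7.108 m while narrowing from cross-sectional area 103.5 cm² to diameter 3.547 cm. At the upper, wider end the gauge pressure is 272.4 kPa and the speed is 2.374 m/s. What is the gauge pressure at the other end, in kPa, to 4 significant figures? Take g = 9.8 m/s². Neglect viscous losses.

Continuity gives A₁v₁ = A₂v₂, so v₂ = (103.5 cm²)/(9.881 cm²) × 2.374 m/s = 24.87 m/s.
Bernoulli: P₁ + ½ρv₁² + ρg h₁ = P₂ + ½ρv₂² + ρg h₂, so P₂ = P₁ + ½ρ(v₁² − v₂²) − ρg(h₂ − h₁).
P₂ = 272400 + ½·1000·(2.374² − 24.87²) − 1000·9.8·(−7.108) = 272400 + (-306300) − (-69660) = 35710 Pa.

P₂ ≈ 35.71 kPa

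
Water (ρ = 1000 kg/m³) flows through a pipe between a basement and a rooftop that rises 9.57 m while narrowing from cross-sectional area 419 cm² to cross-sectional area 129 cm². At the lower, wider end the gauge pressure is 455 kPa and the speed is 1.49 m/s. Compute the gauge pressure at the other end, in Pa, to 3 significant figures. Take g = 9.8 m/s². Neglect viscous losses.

351000 Pa

By continuity, v₂ = v₁·A₁/A₂ = 1.49·(419/129) = 4.84 m/s.
Applying Bernoulli between the two ends and solving for P₂: P₂ = P₁ + ½ρ(v₁² − v₂²) − ρgΔh.
P₂ = 455000 + ½·1000·(1.49² − 4.84²) − 1000·9.8·(+9.57) = 455000 + (-10600) − (93800) = 351000 Pa.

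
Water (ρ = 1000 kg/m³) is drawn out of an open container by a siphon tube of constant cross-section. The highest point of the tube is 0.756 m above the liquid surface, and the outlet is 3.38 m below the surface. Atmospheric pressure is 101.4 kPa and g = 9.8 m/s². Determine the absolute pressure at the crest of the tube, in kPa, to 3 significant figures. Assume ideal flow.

From the surface to the outlet (both open to atmosphere, surface at rest): v = √(2g·h_out) = √(2·9.8·3.38) = 8.14 m/s.
With constant cross-section the crest speed equals v; applying Bernoulli from the surface up to the crest, P_top = P_atm − ½ρv² − ρg·h_top.
P_top = 101400 − ½·1000·8.14² − 1000·9.8·0.756 = 60900 Pa.

P_top ≈ 60.9 kPa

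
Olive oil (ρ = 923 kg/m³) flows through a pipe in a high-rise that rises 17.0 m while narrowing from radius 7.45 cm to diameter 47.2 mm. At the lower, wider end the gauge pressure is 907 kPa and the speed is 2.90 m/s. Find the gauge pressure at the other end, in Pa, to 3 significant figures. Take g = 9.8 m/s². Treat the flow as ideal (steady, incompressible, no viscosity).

372000 Pa

Continuity gives A₁v₁ = A₂v₂, so v₂ = (174 cm²)/(17.5 cm²) × 2.90 m/s = 28.9 m/s.
Energy conservation along the streamline gives P₂ = P₁ − ½ρ(v₂² − v₁²) − ρg(h₂ − h₁).
P₂ = 907000 + ½·923·(2.90² − 28.9²) − 923·9.8·(+17.0) = 907000 + (-382000) − (154000) = 372000 Pa.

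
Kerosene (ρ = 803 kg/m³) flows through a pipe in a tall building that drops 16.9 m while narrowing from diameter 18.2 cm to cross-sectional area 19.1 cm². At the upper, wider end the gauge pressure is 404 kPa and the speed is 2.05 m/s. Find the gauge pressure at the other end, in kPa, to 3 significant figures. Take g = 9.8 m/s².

Mass conservation (A₁v₁ = A₂v₂) gives v₂ = 2.05 × 260/19.1 = 27.9 m/s.
Bernoulli: P₁ + ½ρv₁² + ρg h₁ = P₂ + ½ρv₂² + ρg h₂, so P₂ = P₁ + ½ρ(v₁² − v₂²) − ρg(h₂ − h₁).
P₂ = 404000 + ½·803·(2.05² − 27.9²) − 803·9.8·(−16.9) = 404000 + (-311000) − (-133000) = 226000 Pa.

P₂ ≈ 226 kPa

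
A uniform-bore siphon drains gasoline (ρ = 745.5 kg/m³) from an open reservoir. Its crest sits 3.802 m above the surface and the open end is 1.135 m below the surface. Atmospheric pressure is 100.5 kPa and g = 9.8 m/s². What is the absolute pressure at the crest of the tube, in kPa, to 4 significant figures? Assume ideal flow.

Bernoulli surface→outlet gives ½v² = g·h_out, so v = √(2·9.8·1.135) = 4.717 m/s.
The bore is uniform, so the speed at the crest is the same v. Bernoulli surface→crest: P_atm = P_top + ½ρv² + ρg·h_top.
P_top = 100500 − ½·745.5·4.717² − 745.5·9.8·3.802 = 64430 Pa.

P_top ≈ 64.43 kPa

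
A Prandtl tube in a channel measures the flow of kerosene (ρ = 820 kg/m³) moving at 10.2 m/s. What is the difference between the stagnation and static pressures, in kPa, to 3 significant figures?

42.7 kPa

The dynamic pressure equals the rise in static pressure at the stagnation point: ΔP = ½ρv².
ΔP = ½·820·10.2² = 42700 Pa.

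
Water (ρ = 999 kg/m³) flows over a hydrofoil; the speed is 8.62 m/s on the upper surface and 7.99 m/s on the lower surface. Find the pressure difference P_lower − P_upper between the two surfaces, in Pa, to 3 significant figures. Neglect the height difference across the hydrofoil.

Bernoulli (same height): P_lower − P_upper = ½ρ(v_upper² − v_lower²).
ΔP = ½·999·(8.62² − 7.99²) = 5230 Pa.

ΔP = 5230 Pa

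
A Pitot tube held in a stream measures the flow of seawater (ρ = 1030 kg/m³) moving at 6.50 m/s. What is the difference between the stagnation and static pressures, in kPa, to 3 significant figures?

Bernoulli between the free stream and the stagnation point: ½ρv² = P_stag − P_static.
ΔP = ½·1030·6.50² = 21800 Pa.

ΔP ≈ 21.8 kPa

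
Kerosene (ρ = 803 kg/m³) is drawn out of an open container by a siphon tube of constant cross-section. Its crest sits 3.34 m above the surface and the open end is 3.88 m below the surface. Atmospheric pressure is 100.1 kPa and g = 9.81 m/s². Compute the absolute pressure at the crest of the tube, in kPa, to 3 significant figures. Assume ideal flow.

P_top = 43.2 kPa

The outlet speed comes from Torricelli: v = √(2g·3.88) = 8.72 m/s.
The bore is uniform, so the speed at the crest is the same v. Bernoulli surface→crest: P_atm = P_top + ½ρv² + ρg·h_top.
P_top = 100100 − ½·803·8.72² − 803·9.81·3.34 = 43200 Pa.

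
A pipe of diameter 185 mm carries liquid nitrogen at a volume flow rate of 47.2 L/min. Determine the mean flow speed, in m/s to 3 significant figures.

Q = 47.2 L/min = 0.000787 m³/s.
v = Q/A = 0.000787 / 0.0269 = 0.0293 m/s.

v ≈ 0.0293 m/s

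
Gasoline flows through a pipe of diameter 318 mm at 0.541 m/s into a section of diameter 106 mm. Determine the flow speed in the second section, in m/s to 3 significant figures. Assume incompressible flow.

v₂ = 4.87 m/s

Mass conservation (A₁v₁ = A₂v₂) gives v₂ = 0.541 × 794/88.2 = 4.87 m/s.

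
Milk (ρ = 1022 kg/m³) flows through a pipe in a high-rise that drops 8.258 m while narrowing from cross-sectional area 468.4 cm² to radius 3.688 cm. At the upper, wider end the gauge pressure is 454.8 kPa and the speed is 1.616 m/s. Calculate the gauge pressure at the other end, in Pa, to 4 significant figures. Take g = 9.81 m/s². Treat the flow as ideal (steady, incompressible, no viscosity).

P₂ ≈ 378600 Pa

Continuity gives A₁v₁ = A₂v₂, so v₂ = (468.4 cm²)/(42.73 cm²) × 1.616 m/s = 17.71 m/s.
Energy conservation along the streamline gives P₂ = P₁ − ½ρ(v₂² − v₁²) − ρg(h₂ − h₁).
P₂ = 454800 + ½·1022·(1.616² − 17.71²) − 1022·9.81·(−8.258) = 454800 + (-159000) − (-82790) = 378600 Pa.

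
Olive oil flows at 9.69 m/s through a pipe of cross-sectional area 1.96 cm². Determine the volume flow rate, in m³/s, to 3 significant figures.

Q = A·v = 0.000196 m² × 9.69 m/s = 0.00190 m³/s.

0.00190 m³/s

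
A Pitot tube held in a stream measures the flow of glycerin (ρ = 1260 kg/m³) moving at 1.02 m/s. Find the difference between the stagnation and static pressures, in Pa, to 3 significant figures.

At the stagnation point the flow is brought to rest, so Bernoulli gives P_stag − P_static = ½ρv².
ΔP = ½·1260·1.02² = 655 Pa.

ΔP ≈ 655 Pa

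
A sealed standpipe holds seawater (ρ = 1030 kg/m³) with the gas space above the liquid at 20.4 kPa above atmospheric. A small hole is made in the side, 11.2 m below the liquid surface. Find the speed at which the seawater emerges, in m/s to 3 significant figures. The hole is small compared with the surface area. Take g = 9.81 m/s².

16.1 m/s

Take point 1 at the surface (v₁ ≈ 0) and point 2 at the hole (at atmospheric pressure). Bernoulli: P₁ + ρg h = P_atm + ½ρv₂².
With P₁ − P_atm = 20400 Pa, v₂ = √(2gh + 2ΔP/ρ) = √(2·9.81·11.2 + 2·20400/1030) = 16.1 m/s.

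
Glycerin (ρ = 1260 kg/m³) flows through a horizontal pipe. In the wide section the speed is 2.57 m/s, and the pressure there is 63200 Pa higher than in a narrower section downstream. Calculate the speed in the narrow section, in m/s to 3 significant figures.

With h₁ = h₂, rearranging Bernoulli gives v₂ = √(v₁² + 2ΔP/ρ).
v₂ = √(2.57² + 2·63200/1260) = √(6.60 + 100) = 10.3 m/s.

v₂ = 10.3 m/s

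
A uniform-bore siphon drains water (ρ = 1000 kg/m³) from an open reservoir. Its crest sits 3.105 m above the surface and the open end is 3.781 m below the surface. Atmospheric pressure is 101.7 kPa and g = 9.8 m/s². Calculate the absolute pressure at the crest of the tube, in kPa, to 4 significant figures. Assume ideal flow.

P_top = 34.22 kPa

Bernoulli surface→outlet gives ½v² = g·h_out, so v = √(2·9.8·3.781) = 8.609 m/s.
With constant cross-section the crest speed equals v; applying Bernoulli from the surface up to the crest, P_top = P_atm − ½ρv² − ρg·h_top.
P_top = 101700 − ½·1000·8.609² − 1000·9.8·3.105 = 34220 Pa.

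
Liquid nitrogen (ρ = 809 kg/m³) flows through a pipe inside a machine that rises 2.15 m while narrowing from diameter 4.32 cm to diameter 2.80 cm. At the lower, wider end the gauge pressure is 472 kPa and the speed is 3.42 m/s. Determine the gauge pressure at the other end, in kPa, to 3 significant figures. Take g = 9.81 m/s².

433 kPa

Mass conservation (A₁v₁ = A₂v₂) gives v₂ = 3.42 × 14.7/6.16 = 8.14 m/s.
Energy conservation along the streamline gives P₂ = P₁ − ½ρ(v₂² − v₁²) − ρg(h₂ − h₁).
P₂ = 472000 + ½·809·(3.42² − 8.14²) − 809·9.81·(+2.15) = 472000 + (-22100) − (17100) = 433000 Pa.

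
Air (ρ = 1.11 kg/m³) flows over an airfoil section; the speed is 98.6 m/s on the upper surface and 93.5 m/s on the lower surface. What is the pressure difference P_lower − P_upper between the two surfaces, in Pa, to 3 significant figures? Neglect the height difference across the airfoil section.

With negligible Δh, P + ½ρv² is constant, so P_low − P_up = ½ρ(v_up² − v_low²).
ΔP = ½·1.11·(98.6² − 93.5²) = 544 Pa.

ΔP ≈ 544 Pa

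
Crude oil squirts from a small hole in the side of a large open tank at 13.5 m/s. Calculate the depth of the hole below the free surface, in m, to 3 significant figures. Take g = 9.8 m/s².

h ≈ 9.30 m

Torricelli: v = √(2gh), so h = v²/(2g).
h = 13.5²/(2·9.8) = 182/19.60 = 9.30 m.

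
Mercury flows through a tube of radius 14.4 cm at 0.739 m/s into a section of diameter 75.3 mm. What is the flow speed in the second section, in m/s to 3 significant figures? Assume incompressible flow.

v₂ = 10.8 m/s

Continuity gives A₁v₁ = A₂v₂, so v₂ = (651 cm²)/(44.5 cm²) × 0.739 m/s = 10.8 m/s.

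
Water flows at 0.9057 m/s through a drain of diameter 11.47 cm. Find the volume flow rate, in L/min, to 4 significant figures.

Q = A·v = 0.01033 m² × 0.9057 m/s = 0.009358 m³/s.
Converting: 0.009358 m³/s × 60000 = 561.5 L/min.

Q = 561.5 L/min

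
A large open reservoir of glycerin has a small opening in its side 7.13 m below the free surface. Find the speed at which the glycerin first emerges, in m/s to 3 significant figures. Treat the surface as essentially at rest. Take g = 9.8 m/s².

11.8 m/s

The surface is effectively still and both ends are open, so ½v² = gh and v = √(2·9.8·7.13) = 11.8 m/s.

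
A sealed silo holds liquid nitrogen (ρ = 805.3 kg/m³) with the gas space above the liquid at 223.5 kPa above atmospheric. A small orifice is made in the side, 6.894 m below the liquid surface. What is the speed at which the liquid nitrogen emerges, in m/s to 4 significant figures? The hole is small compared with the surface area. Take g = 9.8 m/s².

Take point 1 at the surface (v₁ ≈ 0) and point 2 at the hole (at atmospheric pressure). Bernoulli: P₁ + ρg h = P_atm + ½ρv₂².
With P₁ − P_atm = 223500 Pa, v₂ = √(2gh + 2ΔP/ρ) = √(2·9.8·6.894 + 2·223500/805.3) = 26.27 m/s.

v ≈ 26.27 m/s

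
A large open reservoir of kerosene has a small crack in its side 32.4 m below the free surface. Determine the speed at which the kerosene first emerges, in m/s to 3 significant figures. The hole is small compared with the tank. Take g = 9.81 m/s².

Torricelli's result v = √(2gh) gives v = √(2·9.81·32.4) = 25.2 m/s.

v ≈ 25.2 m/s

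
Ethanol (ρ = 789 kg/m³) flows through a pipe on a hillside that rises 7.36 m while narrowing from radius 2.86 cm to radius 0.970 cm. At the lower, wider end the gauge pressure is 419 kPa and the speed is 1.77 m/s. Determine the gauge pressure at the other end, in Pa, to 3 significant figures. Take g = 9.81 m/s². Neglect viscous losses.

Continuity gives A₁v₁ = A₂v₂, so v₂ = (25.7 cm²)/(2.96 cm²) × 1.77 m/s = 15.4 m/s.
Bernoulli: P₁ + ½ρv₁² + ρg h₁ = P₂ + ½ρv₂² + ρg h₂, so P₂ = P₁ + ½ρ(v₁² − v₂²) − ρg(h₂ − h₁).
P₂ = 419000 + ½·789·(1.77² − 15.4²) − 789·9.81·(+7.36) = 419000 + (-92200) − (57000) = 270000 Pa.

270000 Pa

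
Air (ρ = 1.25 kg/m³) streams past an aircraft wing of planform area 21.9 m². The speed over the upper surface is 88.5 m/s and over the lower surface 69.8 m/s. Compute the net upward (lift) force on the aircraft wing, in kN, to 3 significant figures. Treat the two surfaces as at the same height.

With equal heights on the two surfaces, Bernoulli gives P_lower − P_upper = ½ρ(v_upper² − v_lower²).
ΔP = ½·1.25·(88.5² − 69.8²) = 1850 Pa.
Lift = ΔP · A = 1850 × 21.9 = 40500 N.

F = 40.5 kN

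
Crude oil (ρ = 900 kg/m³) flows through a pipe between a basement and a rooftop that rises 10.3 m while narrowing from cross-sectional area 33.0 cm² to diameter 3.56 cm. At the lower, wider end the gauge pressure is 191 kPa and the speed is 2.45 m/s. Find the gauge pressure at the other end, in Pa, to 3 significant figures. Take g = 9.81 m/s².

P₂ ≈ 73100 Pa

Continuity gives A₁v₁ = A₂v₂, so v₂ = (33.0 cm²)/(9.95 cm²) × 2.45 m/s = 8.12 m/s.
Applying Bernoulli between the two ends and solving for P₂: P₂ = P₁ + ½ρ(v₁² − v₂²) − ρgΔh.
P₂ = 191000 + ½·900·(2.45² − 8.12²) − 900·9.81·(+10.3) = 191000 + (-27000) − (90900) = 73100 Pa.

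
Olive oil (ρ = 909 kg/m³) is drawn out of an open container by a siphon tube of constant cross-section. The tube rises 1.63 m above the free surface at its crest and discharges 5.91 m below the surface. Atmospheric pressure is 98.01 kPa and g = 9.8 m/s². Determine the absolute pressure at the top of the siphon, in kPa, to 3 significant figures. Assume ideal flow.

30.8 kPa

The outlet speed comes from Torricelli: v = √(2g·5.91) = 10.8 m/s.
With constant cross-section the crest speed equals v; applying Bernoulli from the surface up to the crest, P_top = P_atm − ½ρv² − ρg·h_top.
P_top = 98010 − ½·909·10.8² − 909·9.8·1.63 = 30800 Pa.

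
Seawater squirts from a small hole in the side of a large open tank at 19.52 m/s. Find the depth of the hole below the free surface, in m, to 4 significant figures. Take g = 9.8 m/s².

h ≈ 19.44 m

For a small hole in a large open tank, ½v² = gh, giving h = v²/(2g).
h = 19.52²/(2·9.8) = 381.0/19.60 = 19.44 m.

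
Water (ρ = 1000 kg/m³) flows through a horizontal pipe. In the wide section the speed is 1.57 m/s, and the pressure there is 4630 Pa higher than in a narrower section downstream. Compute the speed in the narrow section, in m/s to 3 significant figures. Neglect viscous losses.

Horizontal Bernoulli: P₁ + ½ρv₁² = P₂ + ½ρv₂², so v₂² = v₁² + 2(P₁ − P₂)/ρ.
v₂ = √(1.57² + 2·4630/1000) = √(2.46 + 9.26) = 3.42 m/s.

v₂ = 3.42 m/s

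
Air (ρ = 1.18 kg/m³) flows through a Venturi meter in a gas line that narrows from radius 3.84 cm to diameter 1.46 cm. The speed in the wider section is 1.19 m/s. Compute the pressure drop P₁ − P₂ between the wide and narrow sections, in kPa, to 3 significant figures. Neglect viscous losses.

0.639 kPa

Mass conservation (A₁v₁ = A₂v₂) gives v₂ = 1.19 × 46.3/1.67 = 32.9 m/s.
With no height change, Bernoulli's equation is P₁ + ½ρv₁² = P₂ + ½ρv₂².
P₁ − P₂ = ½·1.18·(32.9² − 1.19²) = ½·1.18·1080 = 639 Pa.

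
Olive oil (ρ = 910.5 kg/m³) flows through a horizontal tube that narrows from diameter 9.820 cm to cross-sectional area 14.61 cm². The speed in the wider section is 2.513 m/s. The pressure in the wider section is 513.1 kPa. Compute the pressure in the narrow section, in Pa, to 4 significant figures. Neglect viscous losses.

438700 Pa

The volume flow rate is constant, so v₂ = (A₁/A₂)v₁ = (75.74/14.61)·2.513 = 13.03 m/s.
Bernoulli (h₁ = h₂): P₁ − P₂ = ½ρ(v₂² − v₁²).
P₂ = P₁ − ½ρ(v₂² − v₁²) = 513100 − ½·910.5·(13.03² − 2.513²) = 513100 − 74390 = 438700 Pa.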